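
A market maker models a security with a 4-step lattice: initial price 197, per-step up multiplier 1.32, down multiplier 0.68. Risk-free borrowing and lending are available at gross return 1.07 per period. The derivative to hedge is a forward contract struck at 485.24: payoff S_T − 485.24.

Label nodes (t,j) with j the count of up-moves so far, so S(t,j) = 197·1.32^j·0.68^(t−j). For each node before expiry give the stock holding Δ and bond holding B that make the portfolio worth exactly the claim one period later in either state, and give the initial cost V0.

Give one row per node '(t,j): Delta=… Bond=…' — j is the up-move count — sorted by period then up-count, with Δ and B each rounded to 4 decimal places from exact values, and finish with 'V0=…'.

The replicating-portfolio and risk-neutral prices coincide; use p* = (1.07−0.68)/(1.32−0.68) = 0.6094 for the latter.
At expiry t=4: V(4,0)=-443.1187, V(4,1)=-403.4751, V(4,2)=-326.5199, V(4,3)=-177.1363, V(4,4)=112.8437
  t=3,j=0: stock 61.9431 → up 81.7649 (V=-403.4751), down 42.1213 (V=-443.1187). Price -391.5522; hedge Δ=1.0000, bond B=-453.4953.
  t=3,j=1: stock 120.2425 → up 158.7201 (V=-326.5199), down 81.7649 (V=-403.4751). Price -333.2528; hedge Δ=1.0000, bond B=-453.4953.
  t=3,j=2: stock 233.4119 → up 308.1037 (V=-177.1363), down 158.7201 (V=-326.5199). Price -220.0834; hedge Δ=1.0000, bond B=-453.4953.
  t=3,j=3: stock 453.0937 → up 598.0837 (V=112.8437), down 308.1037 (V=-177.1363). Price -0.4016; hedge Δ=1.0000, bond B=-453.4953.
  t=2,j=0: stock 91.0928 → up 120.2425 (V=-333.2528), down 61.9431 (V=-391.5522). Price -332.7346; hedge Δ=1.0000, bond B=-423.8274.
  t=2,j=1: stock 176.8272 → up 233.4119 (V=-220.0834), down 120.2425 (V=-333.2528). Price -247.0002; hedge Δ=1.0000, bond B=-423.8274.
  t=2,j=2: stock 343.2528 → up 453.0937 (V=-0.4016), down 233.4119 (V=-220.0834). Price -80.5746; hedge Δ=1.0000, bond B=-423.8274.
  t=1,j=0: stock 133.9600 → up 176.8272 (V=-247.0002), down 91.0928 (V=-332.7346). Price -262.1404; hedge Δ=1.0000, bond B=-396.1004.
  t=1,j=1: stock 260.0400 → up 343.2528 (V=-80.5746), down 176.8272 (V=-247.0002). Price -136.0604; hedge Δ=1.0000, bond B=-396.1004.
  t=0,j=0: stock 197.0000 → up 260.0400 (V=-136.0604), down 133.9600 (V=-262.1404). Price -173.1873; hedge Δ=1.0000, bond B=-370.1873.
Self-financing check: at every node Δ·S+B equals the discounted successor values.

(0,0): Delta=1.0000 Bond=-370.1873
(1,0): Delta=1.0000 Bond=-396.1004
(1,1): Delta=1.0000 Bond=-396.1004
(2,0): Delta=1.0000 Bond=-423.8274
(2,1): Delta=1.0000 Bond=-423.8274
(2,2): Delta=1.0000 Bond=-423.8274
(3,0): Delta=1.0000 Bond=-453.4953
(3,1): Delta=1.0000 Bond=-453.4953
(3,2): Delta=1.0000 Bond=-453.4953
(3,3): Delta=1.0000 Bond=-453.4953
V0=-173.1873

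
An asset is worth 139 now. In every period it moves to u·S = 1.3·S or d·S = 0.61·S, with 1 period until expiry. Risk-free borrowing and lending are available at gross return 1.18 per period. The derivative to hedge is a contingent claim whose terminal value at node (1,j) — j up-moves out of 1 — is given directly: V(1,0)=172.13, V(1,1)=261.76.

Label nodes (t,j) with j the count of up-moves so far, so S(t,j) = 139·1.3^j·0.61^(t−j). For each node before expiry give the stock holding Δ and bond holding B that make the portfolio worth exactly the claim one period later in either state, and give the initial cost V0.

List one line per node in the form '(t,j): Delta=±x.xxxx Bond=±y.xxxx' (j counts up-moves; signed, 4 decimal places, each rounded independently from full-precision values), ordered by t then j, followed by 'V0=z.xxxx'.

No-arbitrage ⇒ martingale measure with p* = (R−d)/(u−d) = 0.8261.
At expiry t=1: V(1,0)=172.1300, V(1,1)=261.7600
Node (0,0) S=139.0000: V=(p*·261.7600+(1−p*)·172.1300)/1.18=208.6205; Δ=(261.7600−172.1300)/(180.7000−84.7900)=0.9345; B=V−Δ·S=78.7219
Self-financing check: at every node Δ·S+B equals the discounted successor values.

(0,0): Delta=0.9345 Bond=78.7219
V0=208.6205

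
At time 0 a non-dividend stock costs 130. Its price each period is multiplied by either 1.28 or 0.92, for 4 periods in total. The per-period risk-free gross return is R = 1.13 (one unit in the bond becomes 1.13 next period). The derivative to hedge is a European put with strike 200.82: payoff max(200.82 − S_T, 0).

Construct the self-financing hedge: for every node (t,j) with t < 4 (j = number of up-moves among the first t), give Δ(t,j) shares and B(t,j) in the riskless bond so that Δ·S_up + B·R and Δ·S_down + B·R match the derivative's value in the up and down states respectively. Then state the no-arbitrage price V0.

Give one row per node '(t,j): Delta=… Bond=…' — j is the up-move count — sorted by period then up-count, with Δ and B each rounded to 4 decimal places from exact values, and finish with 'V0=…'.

(0,0): Delta=-0.3966 Bond=65.3852
(1,0): Delta=-0.6905 Bond=109.0449
(1,1): Delta=-0.2456 Bond=48.7713
(2,0): Delta=-1.0000 Bond=157.2715
(2,1): Delta=-0.5317 Bond=98.8988
(2,2): Delta=-0.0988 Bond=23.8350
(3,0): Delta=-1.0000 Bond=177.7168
(3,1): Delta=-1.0000 Bond=177.7168
(3,2): Delta=-0.2912 Bond=64.6405
(3,3): Delta=0.0000 Bond=0.0000
V0=13.8323

Since d<R<u, set p* = (R−d)/(u−d) = 0.5833; price each node as the discounted p*-expectation of its children.
Terminal values V(4,·): V(4,0)=107.6889, V(4,1)=71.2463, V(4,2)=20.5436, V(4,3)=0.0000, V(4,4)=0.0000
  t=3,j=0: stock 101.2294 → up 129.5737 (V=71.2463), down 93.1311 (V=107.6889). Price 76.4874; hedge Δ=-1.0000, bond B=177.7168.
  t=3,j=1: stock 140.8410 → up 180.2764 (V=20.5436), down 129.5737 (V=71.2463). Price 36.8759; hedge Δ=-1.0000, bond B=177.7168.
  t=3,j=2: stock 195.9526 → up 250.8194 (V=0.0000), down 180.2764 (V=20.5436). Price 7.5751; hedge Δ=-0.2912, bond B=64.6405.
  t=3,j=3: stock 272.6298 → up 348.9661 (V=0.0000), down 250.8194 (V=0.0000). Price 0.0000; hedge Δ=0.0000, bond B=0.0000.
  t=2,j=0: stock 110.0320 → up 140.8410 (V=36.8759), down 101.2294 (V=76.4874). Price 47.2395; hedge Δ=-1.0000, bond B=157.2715.
  t=2,j=1: stock 153.0880 → up 195.9526 (V=7.5751), down 140.8410 (V=36.8759). Price 17.5077; hedge Δ=-0.5317, bond B=98.8988.
  t=2,j=2: stock 212.9920 → up 272.6298 (V=0.0000), down 195.9526 (V=7.5751). Price 2.7932; hedge Δ=-0.0988, bond B=23.8350.
  t=1,j=0: stock 119.6000 → up 153.0880 (V=17.5077), down 110.0320 (V=47.2395). Price 26.4566; hedge Δ=-0.6905, bond B=109.0449.
  t=1,j=1: stock 166.4000 → up 212.9920 (V=2.7932), down 153.0880 (V=17.5077). Price 7.8975; hedge Δ=-0.2456, bond B=48.7713.
  t=0,j=0: stock 130.0000 → up 166.4000 (V=7.8975), down 119.6000 (V=26.4566). Price 13.8323; hedge Δ=-0.3966, bond B=65.3852.
Self-financing check: at every node Δ·S+B equals the discounted successor values.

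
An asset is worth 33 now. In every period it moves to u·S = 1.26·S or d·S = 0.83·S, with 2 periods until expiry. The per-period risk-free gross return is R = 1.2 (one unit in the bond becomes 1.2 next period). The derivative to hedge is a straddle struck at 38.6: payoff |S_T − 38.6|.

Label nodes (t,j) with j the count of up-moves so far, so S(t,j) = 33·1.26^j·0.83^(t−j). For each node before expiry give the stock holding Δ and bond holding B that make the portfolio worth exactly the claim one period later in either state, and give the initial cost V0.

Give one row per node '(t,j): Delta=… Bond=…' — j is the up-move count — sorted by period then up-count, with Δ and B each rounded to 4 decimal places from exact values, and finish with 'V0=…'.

(0,0): Delta=0.3938 Bond=-5.0071
(1,0): Delta=-1.0000 Bond=32.1667
(1,1): Delta=0.5426 Bond=-12.1991
V0=7.9871

No-arbitrage ⇒ martingale measure with p* = (R−d)/(u−d) = 0.8605.
Payoff layer (t=2): V(2,0)=15.8663, V(2,1)=4.0886, V(2,2)=13.7908
(1,0): S=27.3900. Δ = (V_up−V_dn)/(S_up−S_dn) = (4.0886−15.8663)/(34.5114−22.7337) = -1.0000. V = [p*·4.0886 + (1−p*)·15.8663]/1.2 = 4.7767. B = V − Δ·S = 32.1667.
(1,1): S=41.5800. Δ = (V_up−V_dn)/(S_up−S_dn) = (13.7908−4.0886)/(52.3908−34.5114) = 0.5426. V = [p*·13.7908 + (1−p*)·4.0886]/1.2 = 10.3642. B = V − Δ·S = -12.1991.
(0,0): S=33.0000. Δ = (V_up−V_dn)/(S_up−S_dn) = (10.3642−4.7767)/(41.5800−27.3900) = 0.3938. V = [p*·10.3642 + (1−p*)·4.7767]/1.2 = 7.9871. B = V − Δ·S = -5.0071.
Root portfolio cost Δ·33+B reproduces V0=7.9871.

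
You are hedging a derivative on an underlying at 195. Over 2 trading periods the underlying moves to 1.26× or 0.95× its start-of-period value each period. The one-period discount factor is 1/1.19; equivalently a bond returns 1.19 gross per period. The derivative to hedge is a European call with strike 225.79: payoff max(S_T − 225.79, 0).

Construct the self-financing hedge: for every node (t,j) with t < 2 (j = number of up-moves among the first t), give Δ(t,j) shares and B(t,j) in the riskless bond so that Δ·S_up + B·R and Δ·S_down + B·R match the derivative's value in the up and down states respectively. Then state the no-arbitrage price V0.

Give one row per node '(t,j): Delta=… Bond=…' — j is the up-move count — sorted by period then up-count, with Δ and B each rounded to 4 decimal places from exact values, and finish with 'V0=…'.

(0,0): Delta=0.8437 Bond=-127.1673
(1,0): Delta=0.1328 Bond=-19.6361
(1,1): Delta=1.0000 Bond=-189.7395
V0=37.3483

No-arbitrage ⇒ martingale measure with p* = (R−d)/(u−d) = 0.7742.
Terminal values V(2,·): V(2,0)=0.0000, V(2,1)=7.6250, V(2,2)=83.7920
  t=1,j=0: stock 185.2500 → up 233.4150 (V=7.6250), down 175.9875 (V=0.0000). Price 4.9607; hedge Δ=0.1328, bond B=-19.6361.
  t=1,j=1: stock 245.7000 → up 309.5820 (V=83.7920), down 233.4150 (V=7.6250). Price 55.9605; hedge Δ=1.0000, bond B=-189.7395.
  t=0,j=0: stock 195.0000 → up 245.7000 (V=55.9605), down 185.2500 (V=4.9607). Price 37.3483; hedge Δ=0.8437, bond B=-127.1673.
Each (Δ,B) replicates both successor values, so the strategy is self-financing and V0 is arbitrage-free.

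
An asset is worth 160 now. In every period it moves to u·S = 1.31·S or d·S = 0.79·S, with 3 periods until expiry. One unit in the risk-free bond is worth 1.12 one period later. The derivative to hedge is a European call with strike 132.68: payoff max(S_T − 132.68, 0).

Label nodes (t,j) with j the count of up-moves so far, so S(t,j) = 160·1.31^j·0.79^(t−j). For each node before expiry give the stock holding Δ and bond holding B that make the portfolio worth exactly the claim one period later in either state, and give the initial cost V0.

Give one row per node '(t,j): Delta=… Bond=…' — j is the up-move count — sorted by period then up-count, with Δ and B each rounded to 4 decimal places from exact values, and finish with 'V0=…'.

Risk-neutral probability p* = (R−d)/(u−d) = (1.12−0.79)/(1.31−0.79) = 0.6346.
At expiry t=3: V(3,0)=0.0000, V(3,1)=0.0000, V(3,2)=84.2350, V(3,3)=227.0146
Node (2,0) S=99.8560: V=(p*·0.0000+(1−p*)·0.0000)/1.12=0.0000; Δ=(0.0000−0.0000)/(130.8114−78.8862)=0.0000; B=V−Δ·S=0.0000
Node (2,1) S=165.5840: V=(p*·84.2350+(1−p*)·0.0000)/1.12=47.7293; Δ=(84.2350−0.0000)/(216.9150−130.8114)=0.9783; B=V−Δ·S=-114.2611
Node (2,2) S=274.5760: V=(p*·227.0146+(1−p*)·84.2350)/1.12=156.1117; Δ=(227.0146−84.2350)/(359.6946−216.9150)=1.0000; B=V−Δ·S=-118.4643
Node (1,0) S=126.4000: V=(p*·47.7293+(1−p*)·0.0000)/1.12=27.0444; Δ=(47.7293−0.0000)/(165.5840−99.8560)=0.7262; B=V−Δ·S=-64.7427
Node (1,1) S=209.6000: V=(p*·156.1117+(1−p*)·47.7293)/1.12=104.0272; Δ=(156.1117−47.7293)/(274.5760−165.5840)=0.9944; B=V−Δ·S=-104.4005
Node (0,0) S=160.0000: V=(p*·104.0272+(1−p*)·27.0444)/1.12=67.7669; Δ=(104.0272−27.0444)/(209.6000−126.4000)=0.9253; B=V−Δ·S=-80.2769
Check: Δ(0,0)·S0 + B(0,0) = 67.7669 = V0.

(0,0): Delta=0.9253 Bond=-80.2769
(1,0): Delta=0.7262 Bond=-64.7427
(1,1): Delta=0.9944 Bond=-104.4005
(2,0): Delta=0.0000 Bond=0.0000
(2,1): Delta=0.9783 Bond=-114.2611
(2,2): Delta=1.0000 Bond=-118.4643
V0=67.7669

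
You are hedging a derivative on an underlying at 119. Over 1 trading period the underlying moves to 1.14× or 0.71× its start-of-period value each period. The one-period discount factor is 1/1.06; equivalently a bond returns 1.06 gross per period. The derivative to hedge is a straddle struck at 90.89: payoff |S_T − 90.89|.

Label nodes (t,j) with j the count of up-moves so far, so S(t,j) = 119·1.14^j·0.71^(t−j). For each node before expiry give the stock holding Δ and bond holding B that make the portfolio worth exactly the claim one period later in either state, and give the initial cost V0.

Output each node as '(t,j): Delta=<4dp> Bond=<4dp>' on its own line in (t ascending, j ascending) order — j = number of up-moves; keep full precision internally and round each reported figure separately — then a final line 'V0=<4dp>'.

(0,0): Delta=0.7499 Bond=-53.7312
V0=35.5013

Under the risk-neutral measure, an up-move has probability p* = (R−d)/(u−d) = 0.8140 and values discount at R = 1.06.
At expiry t=1: V(1,0)=6.4000, V(1,1)=44.7700
  t=0,j=0: stock 119.0000 → up 135.6600 (V=44.7700), down 84.4900 (V=6.4000). Price 35.5013; hedge Δ=0.7499, bond B=-53.7312.
Each (Δ,B) replicates both successor values, so the strategy is self-financing and V0 is arbitrage-free.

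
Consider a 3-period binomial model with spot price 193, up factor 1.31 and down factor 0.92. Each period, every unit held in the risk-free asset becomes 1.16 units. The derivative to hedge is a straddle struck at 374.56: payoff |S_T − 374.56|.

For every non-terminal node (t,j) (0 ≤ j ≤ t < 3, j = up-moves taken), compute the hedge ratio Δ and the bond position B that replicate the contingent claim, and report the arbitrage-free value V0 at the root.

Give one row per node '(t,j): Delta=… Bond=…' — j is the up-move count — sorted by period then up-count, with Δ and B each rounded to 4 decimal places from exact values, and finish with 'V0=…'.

The replicating-portfolio and risk-neutral prices coincide; use p* = (1.16−0.92)/(1.31−0.92) = 0.6154 for the latter.
Terminal payoffs: V(3,0)=224.2732, V(3,1)=160.5647, V(3,2)=69.8493, V(3,3)=59.3216
(2,0): S=163.3552. Δ = (V_up−V_dn)/(S_up−S_dn) = (160.5647−224.2732)/(213.9953−150.2868) = -1.0000. V = [p*·160.5647 + (1−p*)·224.2732]/1.16 = 159.5414. B = V − Δ·S = 322.8966.
(2,1): S=232.6036. Δ = (V_up−V_dn)/(S_up−S_dn) = (69.8493−160.5647)/(304.7107−213.9953) = -1.0000. V = [p*·69.8493 + (1−p*)·160.5647]/1.16 = 90.2930. B = V − Δ·S = 322.8966.
(2,2): S=331.2073. Δ = (V_up−V_dn)/(S_up−S_dn) = (59.3216−69.8493)/(433.8816−304.7107) = -0.0815. V = [p*·59.3216 + (1−p*)·69.8493]/1.16 = 54.6299. B = V − Δ·S = 81.6241.
(1,0): S=177.5600. Δ = (V_up−V_dn)/(S_up−S_dn) = (90.2930−159.5414)/(232.6036−163.3552) = -1.0000. V = [p*·90.2930 + (1−p*)·159.5414]/1.16 = 100.7991. B = V − Δ·S = 278.3591.
(1,1): S=252.8300. Δ = (V_up−V_dn)/(S_up−S_dn) = (54.6299−90.2930)/(331.2073−232.6036) = -0.3617. V = [p*·54.6299 + (1−p*)·90.2930]/1.16 = 58.9194. B = V − Δ·S = 150.3631.
(0,0): S=193.0000. Δ = (V_up−V_dn)/(S_up−S_dn) = (58.9194−100.7991)/(252.8300−177.5600) = -0.5564. V = [p*·58.9194 + (1−p*)·100.7991]/1.16 = 64.6784. B = V − Δ·S = 172.0623.
Each (Δ,B) replicates both successor values, so the strategy is self-financing and V0 is arbitrage-free.

(0,0): Delta=-0.5564 Bond=172.0623
(1,0): Delta=-1.0000 Bond=278.3591
(1,1): Delta=-0.3617 Bond=150.3631
(2,0): Delta=-1.0000 Bond=322.8966
(2,1): Delta=-1.0000 Bond=322.8966
(2,2): Delta=-0.0815 Bond=81.6241
V0=64.6784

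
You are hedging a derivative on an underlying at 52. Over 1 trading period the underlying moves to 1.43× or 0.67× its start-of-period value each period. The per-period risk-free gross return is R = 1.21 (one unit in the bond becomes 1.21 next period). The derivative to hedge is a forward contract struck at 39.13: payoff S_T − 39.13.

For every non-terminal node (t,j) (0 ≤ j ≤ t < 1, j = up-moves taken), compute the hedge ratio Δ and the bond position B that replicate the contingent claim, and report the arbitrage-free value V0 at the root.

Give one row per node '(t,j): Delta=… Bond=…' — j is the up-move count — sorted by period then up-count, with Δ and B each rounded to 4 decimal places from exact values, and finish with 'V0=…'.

The replicating-portfolio and risk-neutral prices coincide; use p* = (1.21−0.67)/(1.43−0.67) = 0.7105 for the latter.
At expiry t=1: V(1,0)=-4.2900, V(1,1)=35.2300
(0,0): S=52.0000. Δ = (V_up−V_dn)/(S_up−S_dn) = (35.2300−-4.2900)/(74.3600−34.8400) = 1.0000. V = [p*·35.2300 + (1−p*)·-4.2900]/1.21 = 19.6612. B = V − Δ·S = -32.3388.
Check: Δ(0,0)·S0 + B(0,0) = 19.6612 = V0.

(0,0): Delta=1.0000 Bond=-32.3388
V0=19.6612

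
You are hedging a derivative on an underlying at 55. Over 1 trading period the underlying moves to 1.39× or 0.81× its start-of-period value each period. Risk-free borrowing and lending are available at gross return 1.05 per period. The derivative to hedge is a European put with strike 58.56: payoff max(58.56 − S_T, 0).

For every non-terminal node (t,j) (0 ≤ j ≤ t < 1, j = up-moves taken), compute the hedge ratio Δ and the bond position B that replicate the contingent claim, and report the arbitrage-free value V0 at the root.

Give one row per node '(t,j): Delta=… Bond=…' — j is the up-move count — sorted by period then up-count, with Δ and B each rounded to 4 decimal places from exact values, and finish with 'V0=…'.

(0,0): Delta=-0.4392 Bond=31.9768
V0=7.8217

No-arbitrage ⇒ martingale measure with p* = (R−d)/(u−d) = 0.4138.
Terminal payoffs: V(1,0)=14.0100, V(1,1)=0.0000
(0,0): S=55.0000. Δ = (V_up−V_dn)/(S_up−S_dn) = (0.0000−14.0100)/(76.4500−44.5500) = -0.4392. V = [p*·0.0000 + (1−p*)·14.0100]/1.05 = 7.8217. B = V − Δ·S = 31.9768.
The time-0 hedge costs 7.8217, which is the no-arbitrage price.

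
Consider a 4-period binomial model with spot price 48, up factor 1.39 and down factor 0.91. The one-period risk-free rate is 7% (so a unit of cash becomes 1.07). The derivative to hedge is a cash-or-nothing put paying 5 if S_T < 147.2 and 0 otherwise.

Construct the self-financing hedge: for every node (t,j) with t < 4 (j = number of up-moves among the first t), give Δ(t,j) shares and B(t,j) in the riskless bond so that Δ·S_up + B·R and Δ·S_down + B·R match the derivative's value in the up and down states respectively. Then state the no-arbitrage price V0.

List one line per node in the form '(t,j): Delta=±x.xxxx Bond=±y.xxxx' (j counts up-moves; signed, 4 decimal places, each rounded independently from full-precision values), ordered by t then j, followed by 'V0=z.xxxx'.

(0,0): Delta=-0.0066 Bond=4.0823
(1,0): Delta=0.0000 Bond=4.0815
(1,1): Delta=-0.0152 Bond=4.9412
(2,0): Delta=0.0000 Bond=4.3672
(2,1): Delta=0.0000 Bond=4.3672
(2,2): Delta=-0.0350 Bond=7.1270
(3,0): Delta=0.0000 Bond=4.6729
(3,1): Delta=0.0000 Bond=4.6729
(3,2): Delta=0.0000 Bond=4.6729
(3,3): Delta=-0.0808 Bond=13.5319
V0=3.7674

Risk-neutral probability p* = (R−d)/(u−d) = (1.07−0.91)/(1.39−0.91) = 0.3333.
Payoff layer (t=4): V(4,0)=5.0000, V(4,1)=5.0000, V(4,2)=5.0000, V(4,3)=5.0000, V(4,4)=0.0000
(3,0): S=36.1714. Δ = (V_up−V_dn)/(S_up−S_dn) = (5.0000−5.0000)/(50.2783−32.9160) = 0.0000. V = [p*·5.0000 + (1−p*)·5.0000]/1.07 = 4.6729. B = V − Δ·S = 4.6729.
(3,1): S=55.2508. Δ = (V_up−V_dn)/(S_up−S_dn) = (5.0000−5.0000)/(76.7987−50.2783) = 0.0000. V = [p*·5.0000 + (1−p*)·5.0000]/1.07 = 4.6729. B = V − Δ·S = 4.6729.
(3,2): S=84.3941. Δ = (V_up−V_dn)/(S_up−S_dn) = (5.0000−5.0000)/(117.3078−76.7987) = 0.0000. V = [p*·5.0000 + (1−p*)·5.0000]/1.07 = 4.6729. B = V − Δ·S = 4.6729.
(3,3): S=128.9097. Δ = (V_up−V_dn)/(S_up−S_dn) = (0.0000−5.0000)/(179.1845−117.3078) = -0.0808. V = [p*·0.0000 + (1−p*)·5.0000]/1.07 = 3.1153. B = V − Δ·S = 13.5319.
(2,0): S=39.7488. Δ = (V_up−V_dn)/(S_up−S_dn) = (4.6729−4.6729)/(55.2508−36.1714) = 0.0000. V = [p*·4.6729 + (1−p*)·4.6729]/1.07 = 4.3672. B = V − Δ·S = 4.3672.
(2,1): S=60.7152. Δ = (V_up−V_dn)/(S_up−S_dn) = (4.6729−4.6729)/(84.3941−55.2508) = 0.0000. V = [p*·4.6729 + (1−p*)·4.6729]/1.07 = 4.3672. B = V − Δ·S = 4.3672.
(2,2): S=92.7408. Δ = (V_up−V_dn)/(S_up−S_dn) = (3.1153−4.6729)/(128.9097−84.3941) = -0.0350. V = [p*·3.1153 + (1−p*)·4.6729]/1.07 = 3.8819. B = V − Δ·S = 7.1270.
(1,0): S=43.6800. Δ = (V_up−V_dn)/(S_up−S_dn) = (4.3672−4.3672)/(60.7152−39.7488) = 0.0000. V = [p*·4.3672 + (1−p*)·4.3672]/1.07 = 4.0815. B = V − Δ·S = 4.0815.
(1,1): S=66.7200. Δ = (V_up−V_dn)/(S_up−S_dn) = (3.8819−4.3672)/(92.7408−60.7152) = -0.0152. V = [p*·3.8819 + (1−p*)·4.3672]/1.07 = 3.9303. B = V − Δ·S = 4.9412.
(0,0): S=48.0000. Δ = (V_up−V_dn)/(S_up−S_dn) = (3.9303−4.0815)/(66.7200−43.6800) = -0.0066. V = [p*·3.9303 + (1−p*)·4.0815]/1.07 = 3.7674. B = V − Δ·S = 4.0823.
Each (Δ,B) replicates both successor values, so the strategy is self-financing and V0 is arbitrage-free.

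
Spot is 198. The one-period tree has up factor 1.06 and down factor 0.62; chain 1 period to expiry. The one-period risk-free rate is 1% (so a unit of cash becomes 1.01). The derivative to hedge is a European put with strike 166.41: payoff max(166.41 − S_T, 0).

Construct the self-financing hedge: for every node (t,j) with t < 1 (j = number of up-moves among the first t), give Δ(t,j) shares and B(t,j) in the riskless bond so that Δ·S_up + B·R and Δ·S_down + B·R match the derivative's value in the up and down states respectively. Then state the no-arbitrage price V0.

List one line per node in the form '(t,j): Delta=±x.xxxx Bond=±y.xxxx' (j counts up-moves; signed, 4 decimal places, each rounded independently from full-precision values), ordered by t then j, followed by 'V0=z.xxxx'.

(0,0): Delta=-0.5010 Bond=104.1157
V0=4.9111

Since d<R<u, set p* = (R−d)/(u−d) = 0.8864; price each node as the discounted p*-expectation of its children.
Payoff layer (t=1): V(1,0)=43.6500, V(1,1)=0.0000
  t=0,j=0: stock 198.0000 → up 209.8800 (V=0.0000), down 122.7600 (V=43.6500). Price 4.9111; hedge Δ=-0.5010, bond B=104.1157.
Check: Δ(0,0)·S0 + B(0,0) = 4.9111 = V0.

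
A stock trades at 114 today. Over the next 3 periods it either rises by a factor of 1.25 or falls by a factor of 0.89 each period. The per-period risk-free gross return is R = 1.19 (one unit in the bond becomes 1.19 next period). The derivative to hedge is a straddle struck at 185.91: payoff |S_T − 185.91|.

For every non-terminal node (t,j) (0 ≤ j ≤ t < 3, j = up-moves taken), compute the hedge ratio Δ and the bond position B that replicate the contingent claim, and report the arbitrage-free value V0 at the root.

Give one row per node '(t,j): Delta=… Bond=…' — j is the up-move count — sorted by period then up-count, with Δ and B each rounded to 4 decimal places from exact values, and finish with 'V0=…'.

(0,0): Delta=-0.1218 Bond=35.4486
(1,0): Delta=-1.0000 Bond=131.2831
(1,1): Delta=0.0032 Bond=24.3640
(2,0): Delta=-1.0000 Bond=156.2269
(2,1): Delta=-1.0000 Bond=156.2269
(2,2): Delta=0.1461 Bond=3.5464
V0=21.5601

No-arbitrage ⇒ martingale measure with p* = (R−d)/(u−d) = 0.8333.
Terminal payoffs: V(3,0)=105.5435, V(3,1)=73.0357, V(3,2)=27.3787, V(3,3)=36.7463
  t=2,j=0: stock 90.2994 → up 112.8743 (V=73.0357), down 80.3665 (V=105.5435). Price 65.9275; hedge Δ=-1.0000, bond B=156.2269.
  t=2,j=1: stock 126.8250 → up 158.5312 (V=27.3787), down 112.8743 (V=73.0357). Price 29.4019; hedge Δ=-1.0000, bond B=156.2269.
  t=2,j=2: stock 178.1250 → up 222.6562 (V=36.7463), down 158.5312 (V=27.3787). Price 29.5672; hedge Δ=0.1461, bond B=3.5464.
  t=1,j=0: stock 101.4600 → up 126.8250 (V=29.4019), down 90.2994 (V=65.9275). Price 29.8231; hedge Δ=-1.0000, bond B=131.2831.
  t=1,j=1: stock 142.5000 → up 178.1250 (V=29.5672), down 126.8250 (V=29.4019). Price 24.8233; hedge Δ=0.0032, bond B=24.3640.
  t=0,j=0: stock 114.0000 → up 142.5000 (V=24.8233), down 101.4600 (V=29.8231). Price 21.5601; hedge Δ=-0.1218, bond B=35.4486.
Root portfolio cost Δ·114+B reproduces V0=21.5601.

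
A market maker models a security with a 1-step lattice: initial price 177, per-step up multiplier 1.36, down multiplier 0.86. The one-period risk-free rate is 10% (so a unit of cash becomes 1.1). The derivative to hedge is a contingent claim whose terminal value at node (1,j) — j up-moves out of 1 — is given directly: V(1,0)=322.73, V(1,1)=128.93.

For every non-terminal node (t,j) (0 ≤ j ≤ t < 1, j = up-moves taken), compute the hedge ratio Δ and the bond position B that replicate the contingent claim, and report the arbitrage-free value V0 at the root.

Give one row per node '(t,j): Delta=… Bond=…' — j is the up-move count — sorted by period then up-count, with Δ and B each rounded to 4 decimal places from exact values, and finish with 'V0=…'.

Since d<R<u, set p* = (R−d)/(u−d) = 0.4800; price each node as the discounted p*-expectation of its children.
Payoff layer (t=1): V(1,0)=322.7300, V(1,1)=128.9300
Node (0,0) S=177.0000: V=(p*·128.9300+(1−p*)·322.7300)/1.1=208.8236; Δ=(128.9300−322.7300)/(240.7200−152.2200)=-2.1898; B=V−Δ·S=596.4236
The time-0 hedge costs 208.8236, which is the no-arbitrage price.

(0,0): Delta=-2.1898 Bond=596.4236
V0=208.8236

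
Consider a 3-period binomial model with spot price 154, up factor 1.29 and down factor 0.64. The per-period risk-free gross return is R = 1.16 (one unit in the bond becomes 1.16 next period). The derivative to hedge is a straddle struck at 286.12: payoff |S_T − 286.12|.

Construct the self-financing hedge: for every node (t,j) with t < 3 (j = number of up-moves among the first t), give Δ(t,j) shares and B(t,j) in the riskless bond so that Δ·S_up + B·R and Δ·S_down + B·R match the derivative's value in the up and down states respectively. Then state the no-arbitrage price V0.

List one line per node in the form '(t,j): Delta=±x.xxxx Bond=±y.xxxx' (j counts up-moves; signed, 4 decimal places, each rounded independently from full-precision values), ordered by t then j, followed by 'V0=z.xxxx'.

(0,0): Delta=-0.5774 Bond=147.3987
(1,0): Delta=-1.0000 Bond=212.6338
(1,1): Delta=-0.5250 Bond=160.5696
(2,0): Delta=-1.0000 Bond=246.6552
(2,1): Delta=-1.0000 Bond=246.6552
(2,2): Delta=-0.4661 Bond=171.1622
V0=58.4789

The replicating-portfolio and risk-neutral prices coincide; use p* = (1.16−0.64)/(1.29−0.64) = 0.8000 for the latter.
Terminal values V(3,·): V(3,0)=245.7498, V(3,1)=204.7489, V(3,2)=122.1063, V(3,3)=44.4701
Node (2,0) S=63.0784: V=(p*·204.7489+(1−p*)·245.7498)/1.16=183.5768; Δ=(204.7489−245.7498)/(81.3711−40.3702)=-1.0000; B=V−Δ·S=246.6552
Node (2,1) S=127.1424: V=(p*·122.1063+(1−p*)·204.7489)/1.16=119.5128; Δ=(122.1063−204.7489)/(164.0137−81.3711)=-1.0000; B=V−Δ·S=246.6552
Node (2,2) S=256.2714: V=(p*·44.4701+(1−p*)·122.1063)/1.16=51.7218; Δ=(44.4701−122.1063)/(330.5901−164.0137)=-0.4661; B=V−Δ·S=171.1622
Node (1,0) S=98.5600: V=(p*·119.5128+(1−p*)·183.5768)/1.16=114.0738; Δ=(119.5128−183.5768)/(127.1424−63.0784)=-1.0000; B=V−Δ·S=212.6338
Node (1,1) S=198.6600: V=(p*·51.7218+(1−p*)·119.5128)/1.16=56.2759; Δ=(51.7218−119.5128)/(256.2714−127.1424)=-0.5250; B=V−Δ·S=160.5696
Node (0,0) S=154.0000: V=(p*·56.2759+(1−p*)·114.0738)/1.16=58.4789; Δ=(56.2759−114.0738)/(198.6600−98.5600)=-0.5774; B=V−Δ·S=147.3987
Root portfolio cost Δ·154+B reproduces V0=58.4789.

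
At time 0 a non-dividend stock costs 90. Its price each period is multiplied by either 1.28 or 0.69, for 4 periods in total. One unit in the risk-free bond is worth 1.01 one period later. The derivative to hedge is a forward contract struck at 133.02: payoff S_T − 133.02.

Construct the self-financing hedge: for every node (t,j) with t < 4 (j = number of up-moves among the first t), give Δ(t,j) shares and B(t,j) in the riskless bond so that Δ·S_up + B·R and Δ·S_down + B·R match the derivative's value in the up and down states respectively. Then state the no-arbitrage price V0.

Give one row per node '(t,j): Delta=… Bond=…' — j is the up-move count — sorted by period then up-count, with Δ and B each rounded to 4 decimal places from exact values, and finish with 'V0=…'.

Since d<R<u, set p* = (R−d)/(u−d) = 0.5424; price each node as the discounted p*-expectation of its children.
Terminal payoffs: V(4,0)=-112.6196, V(4,1)=-95.1758, V(4,2)=-62.8162, V(4,3)=-2.7869, V(4,4)=108.5719
(3,0): S=29.5658. Δ = (V_up−V_dn)/(S_up−S_dn) = (-95.1758−-112.6196)/(37.8442−20.4004) = 1.0000. V = [p*·-95.1758 + (1−p*)·-112.6196]/1.01 = -102.1372. B = V − Δ·S = -131.7030.
(3,1): S=54.8467. Δ = (V_up−V_dn)/(S_up−S_dn) = (-62.8162−-95.1758)/(70.2038−37.8442) = 1.0000. V = [p*·-62.8162 + (1−p*)·-95.1758]/1.01 = -76.8563. B = V − Δ·S = -131.7030.
(3,2): S=101.7446. Δ = (V_up−V_dn)/(S_up−S_dn) = (-2.7869−-62.8162)/(130.2331−70.2038) = 1.0000. V = [p*·-2.7869 + (1−p*)·-62.8162]/1.01 = -29.9583. B = V − Δ·S = -131.7030.
(3,3): S=188.7437. Δ = (V_up−V_dn)/(S_up−S_dn) = (108.5719−-2.7869)/(241.5919−130.2331) = 1.0000. V = [p*·108.5719 + (1−p*)·-2.7869]/1.01 = 57.0407. B = V − Δ·S = -131.7030.
(2,0): S=42.8490. Δ = (V_up−V_dn)/(S_up−S_dn) = (-76.8563−-102.1372)/(54.8467−29.5658) = 1.0000. V = [p*·-76.8563 + (1−p*)·-102.1372]/1.01 = -87.5500. B = V − Δ·S = -130.3990.
(2,1): S=79.4880. Δ = (V_up−V_dn)/(S_up−S_dn) = (-29.9583−-76.8563)/(101.7446−54.8467) = 1.0000. V = [p*·-29.9583 + (1−p*)·-76.8563]/1.01 = -50.9110. B = V − Δ·S = -130.3990.
(2,2): S=147.4560. Δ = (V_up−V_dn)/(S_up−S_dn) = (57.0407−-29.9583)/(188.7437−101.7446) = 1.0000. V = [p*·57.0407 + (1−p*)·-29.9583]/1.01 = 17.0570. B = V − Δ·S = -130.3990.
(1,0): S=62.1000. Δ = (V_up−V_dn)/(S_up−S_dn) = (-50.9110−-87.5500)/(79.4880−42.8490) = 1.0000. V = [p*·-50.9110 + (1−p*)·-87.5500]/1.01 = -67.0079. B = V − Δ·S = -129.1079.
(1,1): S=115.2000. Δ = (V_up−V_dn)/(S_up−S_dn) = (17.0570−-50.9110)/(147.4560−79.4880) = 1.0000. V = [p*·17.0570 + (1−p*)·-50.9110]/1.01 = -13.9079. B = V − Δ·S = -129.1079.
(0,0): S=90.0000. Δ = (V_up−V_dn)/(S_up−S_dn) = (-13.9079−-67.0079)/(115.2000−62.1000) = 1.0000. V = [p*·-13.9079 + (1−p*)·-67.0079]/1.01 = -37.8296. B = V − Δ·S = -127.8296.
Self-financing check: at every node Δ·S+B equals the discounted successor values.

(0,0): Delta=1.0000 Bond=-127.8296
(1,0): Delta=1.0000 Bond=-129.1079
(1,1): Delta=1.0000 Bond=-129.1079
(2,0): Delta=1.0000 Bond=-130.3990
(2,1): Delta=1.0000 Bond=-130.3990
(2,2): Delta=1.0000 Bond=-130.3990
(3,0): Delta=1.0000 Bond=-131.7030
(3,1): Delta=1.0000 Bond=-131.7030
(3,2): Delta=1.0000 Bond=-131.7030
(3,3): Delta=1.0000 Bond=-131.7030
V0=-37.8296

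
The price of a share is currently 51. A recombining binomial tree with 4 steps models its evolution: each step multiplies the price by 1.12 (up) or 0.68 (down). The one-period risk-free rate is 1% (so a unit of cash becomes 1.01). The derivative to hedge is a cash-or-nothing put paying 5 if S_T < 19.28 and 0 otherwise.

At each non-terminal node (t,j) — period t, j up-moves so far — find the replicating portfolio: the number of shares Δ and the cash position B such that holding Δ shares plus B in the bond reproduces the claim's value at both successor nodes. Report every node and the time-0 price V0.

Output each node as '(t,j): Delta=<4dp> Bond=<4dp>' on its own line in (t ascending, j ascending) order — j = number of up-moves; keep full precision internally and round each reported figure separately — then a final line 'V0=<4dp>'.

No-arbitrage ⇒ martingale measure with p* = (R−d)/(u−d) = 0.7500.
Payoff layer (t=4): V(4,0)=5.0000, V(4,1)=5.0000, V(4,2)=0.0000, V(4,3)=0.0000, V(4,4)=0.0000
(3,0): S=16.0360. Δ = (V_up−V_dn)/(S_up−S_dn) = (5.0000−5.0000)/(17.9604−10.9045) = 0.0000. V = [p*·5.0000 + (1−p*)·5.0000]/1.01 = 4.9505. B = V − Δ·S = 4.9505.
(3,1): S=26.4123. Δ = (V_up−V_dn)/(S_up−S_dn) = (0.0000−5.0000)/(29.5818−17.9604) = -0.4302. V = [p*·0.0000 + (1−p*)·5.0000]/1.01 = 1.2376. B = V − Δ·S = 12.6013.
(3,2): S=43.5026. Δ = (V_up−V_dn)/(S_up−S_dn) = (0.0000−0.0000)/(48.7229−29.5818) = 0.0000. V = [p*·0.0000 + (1−p*)·0.0000]/1.01 = 0.0000. B = V − Δ·S = 0.0000.
(3,3): S=71.6513. Δ = (V_up−V_dn)/(S_up−S_dn) = (0.0000−0.0000)/(80.2495−48.7229) = 0.0000. V = [p*·0.0000 + (1−p*)·0.0000]/1.01 = 0.0000. B = V − Δ·S = 0.0000.
(2,0): S=23.5824. Δ = (V_up−V_dn)/(S_up−S_dn) = (1.2376−4.9505)/(26.4123−16.0360) = -0.3578. V = [p*·1.2376 + (1−p*)·4.9505]/1.01 = 2.1444. B = V − Δ·S = 10.5827.
(2,1): S=38.8416. Δ = (V_up−V_dn)/(S_up−S_dn) = (0.0000−1.2376)/(43.5026−26.4123) = -0.0724. V = [p*·0.0000 + (1−p*)·1.2376]/1.01 = 0.3063. B = V − Δ·S = 3.1191.
(2,2): S=63.9744. Δ = (V_up−V_dn)/(S_up−S_dn) = (0.0000−0.0000)/(71.6513−43.5026) = 0.0000. V = [p*·0.0000 + (1−p*)·0.0000]/1.01 = 0.0000. B = V − Δ·S = 0.0000.
(1,0): S=34.6800. Δ = (V_up−V_dn)/(S_up−S_dn) = (0.3063−2.1444)/(38.8416−23.5824) = -0.1205. V = [p*·0.3063 + (1−p*)·2.1444]/1.01 = 0.7583. B = V − Δ·S = 4.9357.
(1,1): S=57.1200. Δ = (V_up−V_dn)/(S_up−S_dn) = (0.0000−0.3063)/(63.9744−38.8416) = -0.0122. V = [p*·0.0000 + (1−p*)·0.3063]/1.01 = 0.0758. B = V − Δ·S = 0.7721.
(0,0): S=51.0000. Δ = (V_up−V_dn)/(S_up−S_dn) = (0.0758−0.7583)/(57.1200−34.6800) = -0.0304. V = [p*·0.0758 + (1−p*)·0.7583]/1.01 = 0.2440. B = V − Δ·S = 1.7950.
The time-0 hedge costs 0.2440, which is the no-arbitrage price.

(0,0): Delta=-0.0304 Bond=1.7950
(1,0): Delta=-0.1205 Bond=4.9357
(1,1): Delta=-0.0122 Bond=0.7721
(2,0): Delta=-0.3578 Bond=10.5827
(2,1): Delta=-0.0724 Bond=3.1191
(2,2): Delta=0.0000 Bond=0.0000
(3,0): Delta=0.0000 Bond=4.9505
(3,1): Delta=-0.4302 Bond=12.6013
(3,2): Delta=0.0000 Bond=0.0000
(3,3): Delta=0.0000 Bond=0.0000
V0=0.2440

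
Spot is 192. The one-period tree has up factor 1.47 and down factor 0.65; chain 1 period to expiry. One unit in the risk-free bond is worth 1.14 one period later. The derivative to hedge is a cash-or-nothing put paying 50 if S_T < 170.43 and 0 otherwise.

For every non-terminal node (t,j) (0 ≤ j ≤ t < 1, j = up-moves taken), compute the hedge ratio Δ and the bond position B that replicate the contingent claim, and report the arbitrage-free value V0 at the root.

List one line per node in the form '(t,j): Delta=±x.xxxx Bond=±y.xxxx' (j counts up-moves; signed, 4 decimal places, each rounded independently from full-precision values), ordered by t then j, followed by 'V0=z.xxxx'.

(0,0): Delta=-0.3176 Bond=78.6264
V0=17.6508

The replicating-portfolio and risk-neutral prices coincide; use p* = (1.14−0.65)/(1.47−0.65) = 0.5976 for the latter.
Terminal values V(1,·): V(1,0)=50.0000, V(1,1)=0.0000
  t=0,j=0: stock 192.0000 → up 282.2400 (V=0.0000), down 124.8000 (V=50.0000). Price 17.6508; hedge Δ=-0.3176, bond B=78.6264.
Self-financing check: at every node Δ·S+B equals the discounted successor values.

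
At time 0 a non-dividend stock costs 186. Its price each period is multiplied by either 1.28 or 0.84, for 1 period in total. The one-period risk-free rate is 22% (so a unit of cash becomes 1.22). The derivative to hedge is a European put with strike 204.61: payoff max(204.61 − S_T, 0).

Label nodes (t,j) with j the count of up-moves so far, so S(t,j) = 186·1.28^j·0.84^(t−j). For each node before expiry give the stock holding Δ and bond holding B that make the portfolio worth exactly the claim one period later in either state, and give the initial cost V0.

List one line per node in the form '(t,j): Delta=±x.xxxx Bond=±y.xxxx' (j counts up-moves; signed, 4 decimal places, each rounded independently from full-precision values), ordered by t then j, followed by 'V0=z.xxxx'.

Since d<R<u, set p* = (R−d)/(u−d) = 0.8636; price each node as the discounted p*-expectation of its children.
Payoff layer (t=1): V(1,0)=48.3700, V(1,1)=0.0000
(0,0): S=186.0000. Δ = (V_up−V_dn)/(S_up−S_dn) = (0.0000−48.3700)/(238.0800−156.2400) = -0.5910. V = [p*·0.0000 + (1−p*)·48.3700]/1.22 = 5.4065. B = V − Δ·S = 115.3383.
Self-financing check: at every node Δ·S+B equals the discounted successor values.

(0,0): Delta=-0.5910 Bond=115.3383
V0=5.4065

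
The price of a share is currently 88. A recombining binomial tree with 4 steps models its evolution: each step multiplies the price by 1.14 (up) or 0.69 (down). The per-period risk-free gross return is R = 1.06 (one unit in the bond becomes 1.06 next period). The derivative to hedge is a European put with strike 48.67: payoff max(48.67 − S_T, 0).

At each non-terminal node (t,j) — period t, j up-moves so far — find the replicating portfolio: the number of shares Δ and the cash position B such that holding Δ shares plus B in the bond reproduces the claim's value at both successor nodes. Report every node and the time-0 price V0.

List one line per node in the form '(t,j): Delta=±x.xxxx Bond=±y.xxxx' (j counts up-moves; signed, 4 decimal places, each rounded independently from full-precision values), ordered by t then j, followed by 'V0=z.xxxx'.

The replicating-portfolio and risk-neutral prices coincide; use p* = (1.06−0.69)/(1.14−0.69) = 0.8222 for the latter.
Terminal values V(4,·): V(4,0)=28.7229, V(4,1)=15.7140, V(4,2)=0.0000, V(4,3)=0.0000, V(4,4)=0.0000
(3,0): S=28.9088. Δ = (V_up−V_dn)/(S_up−S_dn) = (15.7140−28.7229)/(32.9560−19.9471) = -1.0000. V = [p*·15.7140 + (1−p*)·28.7229]/1.06 = 17.0063. B = V − Δ·S = 45.9151.
(3,1): S=47.7624. Δ = (V_up−V_dn)/(S_up−S_dn) = (0.0000−15.7140)/(54.4491−32.9560) = -0.7311. V = [p*·0.0000 + (1−p*)·15.7140]/1.06 = 2.6355. B = V − Δ·S = 37.5554.
(3,2): S=78.9117. Δ = (V_up−V_dn)/(S_up−S_dn) = (0.0000−0.0000)/(89.9594−54.4491) = 0.0000. V = [p*·0.0000 + (1−p*)·0.0000]/1.06 = 0.0000. B = V − Δ·S = 0.0000.
(3,3): S=130.3759. Δ = (V_up−V_dn)/(S_up−S_dn) = (0.0000−0.0000)/(148.6285−89.9594) = 0.0000. V = [p*·0.0000 + (1−p*)·0.0000]/1.06 = 0.0000. B = V − Δ·S = 0.0000.
(2,0): S=41.8968. Δ = (V_up−V_dn)/(S_up−S_dn) = (2.6355−17.0063)/(47.7624−28.9088) = -0.7622. V = [p*·2.6355 + (1−p*)·17.0063]/1.06 = 4.8965. B = V − Δ·S = 36.8317.
(2,1): S=69.2208. Δ = (V_up−V_dn)/(S_up−S_dn) = (0.0000−2.6355)/(78.9117−47.7624) = -0.0846. V = [p*·0.0000 + (1−p*)·2.6355]/1.06 = 0.4420. B = V − Δ·S = 6.2986.
(2,2): S=114.3648. Δ = (V_up−V_dn)/(S_up−S_dn) = (0.0000−0.0000)/(130.3759−78.9117) = 0.0000. V = [p*·0.0000 + (1−p*)·0.0000]/1.06 = 0.0000. B = V − Δ·S = 0.0000.
(1,0): S=60.7200. Δ = (V_up−V_dn)/(S_up−S_dn) = (0.4420−4.8965)/(69.2208−41.8968) = -0.1630. V = [p*·0.4420 + (1−p*)·4.8965]/1.06 = 1.1641. B = V − Δ·S = 11.0629.
(1,1): S=100.3200. Δ = (V_up−V_dn)/(S_up−S_dn) = (0.0000−0.4420)/(114.3648−69.2208) = -0.0098. V = [p*·0.0000 + (1−p*)·0.4420]/1.06 = 0.0741. B = V − Δ·S = 1.0564.
(0,0): S=88.0000. Δ = (V_up−V_dn)/(S_up−S_dn) = (0.0741−1.1641)/(100.3200−60.7200) = -0.0275. V = [p*·0.0741 + (1−p*)·1.1641]/1.06 = 0.2527. B = V − Δ·S = 2.6748.
Check: Δ(0,0)·S0 + B(0,0) = 0.2527 = V0.

(0,0): Delta=-0.0275 Bond=2.6748
(1,0): Delta=-0.1630 Bond=11.0629
(1,1): Delta=-0.0098 Bond=1.0564
(2,0): Delta=-0.7622 Bond=36.8317
(2,1): Delta=-0.0846 Bond=6.2986
(2,2): Delta=0.0000 Bond=0.0000
(3,0): Delta=-1.0000 Bond=45.9151
(3,1): Delta=-0.7311 Bond=37.5554
(3,2): Delta=0.0000 Bond=0.0000
(3,3): Delta=0.0000 Bond=0.0000
V0=0.2527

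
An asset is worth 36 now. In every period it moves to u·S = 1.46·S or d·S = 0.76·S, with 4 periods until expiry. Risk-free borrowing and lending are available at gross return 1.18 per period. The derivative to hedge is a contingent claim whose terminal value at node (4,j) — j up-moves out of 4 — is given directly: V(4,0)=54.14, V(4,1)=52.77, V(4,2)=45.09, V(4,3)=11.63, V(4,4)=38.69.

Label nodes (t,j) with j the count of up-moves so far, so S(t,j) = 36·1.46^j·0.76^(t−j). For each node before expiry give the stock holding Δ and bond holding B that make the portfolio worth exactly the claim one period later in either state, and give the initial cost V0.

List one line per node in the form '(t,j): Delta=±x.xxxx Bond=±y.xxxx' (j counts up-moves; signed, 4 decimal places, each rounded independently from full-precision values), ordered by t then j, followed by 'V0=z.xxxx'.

No-arbitrage ⇒ martingale measure with p* = (R−d)/(u−d) = 0.6000.
Terminal payoffs: V(4,0)=54.1400, V(4,1)=52.7700, V(4,2)=45.0900, V(4,3)=11.6300, V(4,4)=38.6900
(3,0): S=15.8031. Δ = (V_up−V_dn)/(S_up−S_dn) = (52.7700−54.1400)/(23.0726−12.0104) = -0.1238. V = [p*·52.7700 + (1−p*)·54.1400]/1.18 = 45.1847. B = V − Δ·S = 47.1419.
(3,1): S=30.3587. Δ = (V_up−V_dn)/(S_up−S_dn) = (45.0900−52.7700)/(44.3236−23.0726) = -0.3614. V = [p*·45.0900 + (1−p*)·52.7700]/1.18 = 40.8153. B = V − Δ·S = 51.7867.
(3,2): S=58.3206. Δ = (V_up−V_dn)/(S_up−S_dn) = (11.6300−45.0900)/(85.1480−44.3236) = -0.8196. V = [p*·11.6300 + (1−p*)·45.0900]/1.18 = 21.1983. B = V − Δ·S = 68.9983.
(3,3): S=112.0369. Δ = (V_up−V_dn)/(S_up−S_dn) = (38.6900−11.6300)/(163.5739−85.1480) = 0.3450. V = [p*·38.6900 + (1−p*)·11.6300]/1.18 = 23.6153. B = V − Δ·S = -15.0419.
(2,0): S=20.7936. Δ = (V_up−V_dn)/(S_up−S_dn) = (40.8153−45.1847)/(30.3587−15.8031) = -0.3002. V = [p*·40.8153 + (1−p*)·45.1847]/1.18 = 36.0704. B = V − Δ·S = 42.3125.
(2,1): S=39.9456. Δ = (V_up−V_dn)/(S_up−S_dn) = (21.1983−40.8153)/(58.3206−30.3587) = -0.7016. V = [p*·21.1983 + (1−p*)·40.8153]/1.18 = 24.6145. B = V − Δ·S = 52.6387.
(2,2): S=76.7376. Δ = (V_up−V_dn)/(S_up−S_dn) = (23.6153−21.1983)/(112.0369−58.3206) = 0.0450. V = [p*·23.6153 + (1−p*)·21.1983]/1.18 = 19.1936. B = V − Δ·S = 15.7408.
(1,0): S=27.3600. Δ = (V_up−V_dn)/(S_up−S_dn) = (24.6145−36.0704)/(39.9456−20.7936) = -0.5982. V = [p*·24.6145 + (1−p*)·36.0704]/1.18 = 24.7431. B = V − Δ·S = 41.1087.
(1,1): S=52.5600. Δ = (V_up−V_dn)/(S_up−S_dn) = (19.1936−24.6145)/(76.7376−39.9456) = -0.1473. V = [p*·19.1936 + (1−p*)·24.6145]/1.18 = 18.1034. B = V − Δ·S = 25.8474.
(0,0): S=36.0000. Δ = (V_up−V_dn)/(S_up−S_dn) = (18.1034−24.7431)/(52.5600−27.3600) = -0.2635. V = [p*·18.1034 + (1−p*)·24.7431]/1.18 = 17.5926. B = V − Δ·S = 27.0779.
Root portfolio cost Δ·36+B reproduces V0=17.5926.

(0,0): Delta=-0.2635 Bond=27.0779
(1,0): Delta=-0.5982 Bond=41.1087
(1,1): Delta=-0.1473 Bond=25.8474
(2,0): Delta=-0.3002 Bond=42.3125
(2,1): Delta=-0.7016 Bond=52.6387
(2,2): Delta=0.0450 Bond=15.7408
(3,0): Delta=-0.1238 Bond=47.1419
(3,1): Delta=-0.3614 Bond=51.7867
(3,2): Delta=-0.8196 Bond=68.9983
(3,3): Delta=0.3450 Bond=-15.0419
V0=17.5926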